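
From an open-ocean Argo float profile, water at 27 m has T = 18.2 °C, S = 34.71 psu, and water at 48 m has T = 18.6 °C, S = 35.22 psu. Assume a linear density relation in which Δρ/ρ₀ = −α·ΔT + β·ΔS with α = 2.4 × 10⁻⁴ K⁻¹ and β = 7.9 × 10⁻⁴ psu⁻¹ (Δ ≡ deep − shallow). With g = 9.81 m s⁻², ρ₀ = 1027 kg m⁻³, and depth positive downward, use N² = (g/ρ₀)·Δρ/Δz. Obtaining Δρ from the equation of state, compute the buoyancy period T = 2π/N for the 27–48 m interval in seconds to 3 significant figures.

ΔT = +0.4 K, ΔS = +0.51 psu (deep − shallow).
Δρ/ρ₀ = −αΔT + βΔS = -9.60 × 10⁻⁵ + 4.029 × 10⁻⁴ = 3.069 × 10⁻⁴, so Δρ ≈ 0.3152 kg m⁻³.
N² = (g/ρ₀)·Δρ/Δz = g·(Δρ/ρ₀)/Δz = 9.81 × 3.069 × 10⁻⁴ / 21 = 1.4337 × 10⁻⁴ s⁻².
N = √(1.4337 × 10⁻⁴) = 0.011974 rad s⁻¹ → T = 2π/N = 524.74 s ≈ 525 s.

525 s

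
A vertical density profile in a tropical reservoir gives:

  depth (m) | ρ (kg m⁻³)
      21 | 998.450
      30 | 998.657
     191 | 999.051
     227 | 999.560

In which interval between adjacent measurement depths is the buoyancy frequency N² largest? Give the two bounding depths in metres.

Compute the density gradient over each adjacent pair:
  21–30 m: Δρ/Δz = 0.207/9 = 0.023 kg m⁻⁴
  30–191 m: Δρ/Δz = 0.394/161 = 2.4 × 10⁻³ kg m⁻⁴
  191–227 m: Δρ/Δz = 0.509/36 = 0.014 kg m⁻⁴
The largest gradient is in the 21–30 m interval — the pycnocline.

21–30 m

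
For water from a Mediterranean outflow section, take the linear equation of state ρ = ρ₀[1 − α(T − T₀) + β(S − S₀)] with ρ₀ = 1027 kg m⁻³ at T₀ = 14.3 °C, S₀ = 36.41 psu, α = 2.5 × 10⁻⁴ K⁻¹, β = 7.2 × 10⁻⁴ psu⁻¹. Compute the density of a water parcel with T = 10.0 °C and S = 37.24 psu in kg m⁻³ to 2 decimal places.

T − T₀ = -4.3 K, S − S₀ = +0.83 psu.
Bracket = 1 − α·(-4.3) + β·(+0.83) = 1 + (1.6726 × 10⁻³) = 1.0016726.
ρ = 1027 × 1.0016726 = 1028.72 kg m⁻³.

1028.72 kg m⁻³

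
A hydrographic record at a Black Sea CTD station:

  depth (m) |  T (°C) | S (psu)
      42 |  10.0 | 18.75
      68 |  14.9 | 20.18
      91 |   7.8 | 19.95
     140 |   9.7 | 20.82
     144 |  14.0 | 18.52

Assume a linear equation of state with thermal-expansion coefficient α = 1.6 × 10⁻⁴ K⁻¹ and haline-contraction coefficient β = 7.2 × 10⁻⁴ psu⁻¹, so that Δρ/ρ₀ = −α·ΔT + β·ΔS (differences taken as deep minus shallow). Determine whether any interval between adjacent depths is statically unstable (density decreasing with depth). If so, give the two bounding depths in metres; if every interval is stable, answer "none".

140–144 m

Evaluate Δρ/ρ₀ = −αΔT + βΔS across each adjacent pair:
  42–68 m: −αΔT+βΔS = −(1.6 × 10⁻⁴)(+4.9)+(7.2 × 10⁻⁴)(+1.43) = 2.5 × 10⁻⁴ → stable
  68–91 m: −αΔT+βΔS = −(1.6 × 10⁻⁴)(-7.1)+(7.2 × 10⁻⁴)(-0.23) = 9.7 × 10⁻⁴ → stable
  91–140 m: −αΔT+βΔS = −(1.6 × 10⁻⁴)(+1.9)+(7.2 × 10⁻⁴)(+0.87) = 3.2 × 10⁻⁴ → stable
  140–144 m: −αΔT+βΔS = −(1.6 × 10⁻⁴)(+4.3)+(7.2 × 10⁻⁴)(-2.30) = -2.3 × 10⁻³ → UNSTABLE
The 140–144 m interval has Δρ < 0: lighter water underlies denser water.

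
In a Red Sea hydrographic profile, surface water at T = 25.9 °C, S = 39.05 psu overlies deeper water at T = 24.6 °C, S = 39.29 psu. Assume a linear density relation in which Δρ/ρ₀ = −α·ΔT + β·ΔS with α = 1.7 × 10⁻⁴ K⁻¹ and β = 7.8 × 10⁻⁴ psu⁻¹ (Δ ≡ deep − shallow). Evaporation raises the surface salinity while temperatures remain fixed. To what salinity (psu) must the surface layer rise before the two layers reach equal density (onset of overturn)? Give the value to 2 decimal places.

Neutral buoyancy requires −α(T_deep − T_surf) + β(S_deep − S_surf′) = 0.
S_surf′ = S_deep − (α/β)·ΔT = 39.29 − (1.7 × 10⁻⁴/7.8 × 10⁻⁴)·(-1.3) = 39.5733 psu.
Increase required: 39.5733 − 39.05 = 0.5233 psu.

39.57 psu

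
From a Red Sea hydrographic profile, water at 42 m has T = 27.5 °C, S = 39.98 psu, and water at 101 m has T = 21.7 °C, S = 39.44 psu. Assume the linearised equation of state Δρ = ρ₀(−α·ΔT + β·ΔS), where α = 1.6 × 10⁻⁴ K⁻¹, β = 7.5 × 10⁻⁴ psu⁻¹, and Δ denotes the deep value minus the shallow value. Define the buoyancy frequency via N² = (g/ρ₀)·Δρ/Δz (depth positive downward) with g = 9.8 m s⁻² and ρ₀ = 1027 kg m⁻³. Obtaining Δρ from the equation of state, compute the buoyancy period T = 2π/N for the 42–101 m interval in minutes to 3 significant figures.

ΔT = -5.8 K, ΔS = -0.54 psu (deep − shallow).
Δρ/ρ₀ = −αΔT + βΔS = 9.28 × 10⁻⁴ − 4.05 × 10⁻⁴ = 5.23 × 10⁻⁴, so Δρ ≈ 0.5371 kg m⁻³.
N² = (g/ρ₀)·Δρ/Δz = g·(Δρ/ρ₀)/Δz = 9.8 × 5.23 × 10⁻⁴ / 59 = 8.6871 × 10⁻⁵ s⁻².
N = √(8.6871 × 10⁻⁵) = 9.3205 × 10⁻³ rad s⁻¹ → T = 2π/N = 674.13 s = 11.236 min ≈ 11.2 min.

11.2 min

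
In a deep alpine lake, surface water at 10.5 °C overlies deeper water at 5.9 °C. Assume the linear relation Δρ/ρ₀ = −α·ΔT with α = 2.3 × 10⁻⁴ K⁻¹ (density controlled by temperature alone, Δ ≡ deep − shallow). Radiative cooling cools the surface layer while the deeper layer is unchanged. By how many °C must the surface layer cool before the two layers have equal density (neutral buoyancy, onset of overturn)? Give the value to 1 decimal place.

4.6 °C

With temperature the only control, equal density requires T_surf′ = T_deep.
T_surf′ = 5.9 °C.
Cooling required: 10.5 − 5.9 = 4.6 °C.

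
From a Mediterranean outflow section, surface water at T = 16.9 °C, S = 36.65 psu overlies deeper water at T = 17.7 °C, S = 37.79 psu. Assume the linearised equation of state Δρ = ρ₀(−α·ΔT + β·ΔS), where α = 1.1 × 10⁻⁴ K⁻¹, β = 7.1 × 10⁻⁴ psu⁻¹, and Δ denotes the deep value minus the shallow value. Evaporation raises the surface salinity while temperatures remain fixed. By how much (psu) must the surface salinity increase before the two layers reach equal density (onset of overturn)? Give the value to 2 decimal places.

1.02 psu

Neutral buoyancy requires −α(T_deep − T_surf) + β(S_deep − S_surf′) = 0.
S_surf′ = S_deep − (α/β)·ΔT = 37.79 − (1.1 × 10⁻⁴/7.1 × 10⁻⁴)·(+0.8) = 37.6661 psu.
Increase required: 37.6661 − 36.65 = 1.0161 psu.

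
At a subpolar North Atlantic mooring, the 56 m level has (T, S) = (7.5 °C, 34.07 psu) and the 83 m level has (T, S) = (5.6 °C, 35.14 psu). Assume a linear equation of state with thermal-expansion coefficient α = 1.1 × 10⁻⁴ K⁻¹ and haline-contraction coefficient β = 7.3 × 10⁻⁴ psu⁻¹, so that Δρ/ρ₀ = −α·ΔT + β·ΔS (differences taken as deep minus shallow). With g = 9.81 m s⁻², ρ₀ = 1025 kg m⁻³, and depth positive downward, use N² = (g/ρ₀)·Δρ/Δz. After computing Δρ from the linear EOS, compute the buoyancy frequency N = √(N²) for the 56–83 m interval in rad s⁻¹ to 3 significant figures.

ΔT = -1.9 K, ΔS = +1.07 psu (deep − shallow).
Δρ/ρ₀ = −αΔT + βΔS = 2.09 × 10⁻⁴ + 7.811 × 10⁻⁴ = 9.901 × 10⁻⁴, so Δρ ≈ 1.015 kg m⁻³.
N² = (g/ρ₀)·Δρ/Δz = g·(Δρ/ρ₀)/Δz = 9.81 × 9.901 × 10⁻⁴ / 27 = 3.5974 × 10⁻⁴ s⁻².
N = √(3.5974 × 10⁻⁴) = 0.018967 rad s⁻¹ ≈ 0.0190 rad s⁻¹.

0.0190 rad s⁻¹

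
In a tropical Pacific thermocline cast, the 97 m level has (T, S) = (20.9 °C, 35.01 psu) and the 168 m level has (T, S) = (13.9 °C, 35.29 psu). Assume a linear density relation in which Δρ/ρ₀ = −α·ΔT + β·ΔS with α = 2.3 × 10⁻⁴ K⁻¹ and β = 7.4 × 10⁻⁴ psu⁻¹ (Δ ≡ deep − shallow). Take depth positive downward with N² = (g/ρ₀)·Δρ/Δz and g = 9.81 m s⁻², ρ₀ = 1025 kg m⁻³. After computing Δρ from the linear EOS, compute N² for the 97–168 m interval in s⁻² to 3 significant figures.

ΔT = -7.0 K, ΔS = +0.28 psu (deep − shallow).
Δρ/ρ₀ = −αΔT + βΔS = 1.61 × 10⁻³ + 2.072 × 10⁻⁴ = 1.8172 × 10⁻³, so Δρ ≈ 1.863 kg m⁻³.
N² = (g/ρ₀)·Δρ/Δz = g·(Δρ/ρ₀)/Δz = 9.81 × 1.8172 × 10⁻³ / 71 = 2.5108 × 10⁻⁴ s⁻² ≈ 2.51 × 10⁻⁴ s⁻².

2.51 × 10⁻⁴ s⁻²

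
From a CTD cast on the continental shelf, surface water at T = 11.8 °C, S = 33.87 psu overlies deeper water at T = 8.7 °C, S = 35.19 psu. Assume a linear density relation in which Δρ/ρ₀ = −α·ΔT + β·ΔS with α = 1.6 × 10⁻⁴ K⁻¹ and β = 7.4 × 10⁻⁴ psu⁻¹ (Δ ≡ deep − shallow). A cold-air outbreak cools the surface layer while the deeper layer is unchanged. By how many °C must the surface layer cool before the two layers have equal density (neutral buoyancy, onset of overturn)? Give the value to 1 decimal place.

9.2 °C

Neutral buoyancy requires Δρ = 0, i.e. −α(T_deep − T_surf′) + β(S_deep − S_surf) = 0.
T_surf′ = T_deep − (β/α)·ΔS = 8.7 − (7.4 × 10⁻⁴/1.6 × 10⁻⁴)·(+1.32) = 2.595 °C.
Cooling required: 11.8 − (2.595) = 9.205 °C.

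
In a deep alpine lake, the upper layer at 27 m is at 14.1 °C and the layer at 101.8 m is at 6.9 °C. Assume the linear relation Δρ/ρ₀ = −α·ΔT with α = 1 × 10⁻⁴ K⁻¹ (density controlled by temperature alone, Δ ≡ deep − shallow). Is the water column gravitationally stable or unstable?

stable

ΔT = 6.9 − 14.1 = -7.2 K, so Δρ/ρ₀ = −αΔT = 7.20 × 10⁻⁴.
Δρ/ρ₀ > 0, so Δρ > 0: deeper water is denser → statically stable.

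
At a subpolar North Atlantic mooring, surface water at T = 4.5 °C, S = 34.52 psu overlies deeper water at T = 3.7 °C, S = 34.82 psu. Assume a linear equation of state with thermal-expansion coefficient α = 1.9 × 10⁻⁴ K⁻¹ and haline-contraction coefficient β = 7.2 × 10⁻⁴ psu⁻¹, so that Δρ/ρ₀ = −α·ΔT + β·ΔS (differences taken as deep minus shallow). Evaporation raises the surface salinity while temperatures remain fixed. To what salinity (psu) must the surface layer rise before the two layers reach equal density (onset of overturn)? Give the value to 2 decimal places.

Neutral buoyancy requires −α(T_deep − T_surf) + β(S_deep − S_surf′) = 0.
S_surf′ = S_deep − (α/β)·ΔT = 34.82 − (1.9 × 10⁻⁴/7.2 × 10⁻⁴)·(-0.8) = 35.0311 psu.
Increase required: 35.0311 − 34.52 = 0.5111 psu.

35.03 psu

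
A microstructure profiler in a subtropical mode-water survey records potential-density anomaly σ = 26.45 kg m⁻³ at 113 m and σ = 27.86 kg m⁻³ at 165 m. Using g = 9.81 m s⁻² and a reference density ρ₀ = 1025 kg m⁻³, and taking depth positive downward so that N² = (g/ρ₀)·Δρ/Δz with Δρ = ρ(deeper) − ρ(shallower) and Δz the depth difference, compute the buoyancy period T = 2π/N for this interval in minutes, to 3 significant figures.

Δρ = 1027.86 − 1026.45 = 1.41 kg m⁻³ over Δz = 165 − 113 = 52 m.
N² = (9.81/1025) × (1.41/52) = 2.5951 × 10⁻⁴ s⁻².
N = √(2.5951 × 10⁻⁴) = 0.016109 rad s⁻¹, so T = 2π/N = 390.04 s = 6.5007 min ≈ 6.50 min.

6.50 min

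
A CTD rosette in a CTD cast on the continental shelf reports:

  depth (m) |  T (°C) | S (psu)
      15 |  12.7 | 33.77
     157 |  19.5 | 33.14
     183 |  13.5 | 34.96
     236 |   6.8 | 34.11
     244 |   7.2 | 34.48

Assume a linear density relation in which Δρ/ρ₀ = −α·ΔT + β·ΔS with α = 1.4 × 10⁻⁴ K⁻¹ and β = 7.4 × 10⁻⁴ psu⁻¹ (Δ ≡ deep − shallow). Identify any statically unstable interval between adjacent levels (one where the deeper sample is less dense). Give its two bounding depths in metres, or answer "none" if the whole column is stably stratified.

15–157 m

Evaluate Δρ/ρ₀ = −αΔT + βΔS across each adjacent pair:
  15–157 m: −αΔT+βΔS = −(1.4 × 10⁻⁴)(+6.8)+(7.4 × 10⁻⁴)(-0.63) = -1.4 × 10⁻³ → UNSTABLE
  157–183 m: −αΔT+βΔS = −(1.4 × 10⁻⁴)(-6.0)+(7.4 × 10⁻⁴)(+1.82) = 2.2 × 10⁻³ → stable
  183–236 m: −αΔT+βΔS = −(1.4 × 10⁻⁴)(-6.7)+(7.4 × 10⁻⁴)(-0.85) = 3.1 × 10⁻⁴ → stable
  236–244 m: −αΔT+βΔS = −(1.4 × 10⁻⁴)(+0.4)+(7.4 × 10⁻⁴)(+0.37) = 2.2 × 10⁻⁴ → stable
The 15–157 m interval has Δρ < 0: lighter water underlies denser water.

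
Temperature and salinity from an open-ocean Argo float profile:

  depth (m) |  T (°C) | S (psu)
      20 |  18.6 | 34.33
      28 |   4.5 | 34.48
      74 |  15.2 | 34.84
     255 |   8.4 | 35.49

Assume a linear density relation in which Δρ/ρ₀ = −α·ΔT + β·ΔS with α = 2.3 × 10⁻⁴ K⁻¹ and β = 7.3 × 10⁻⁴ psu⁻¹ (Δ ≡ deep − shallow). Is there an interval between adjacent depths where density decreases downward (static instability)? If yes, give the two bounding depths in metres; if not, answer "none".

Evaluate Δρ/ρ₀ = −αΔT + βΔS across each adjacent pair:
  20–28 m: −αΔT+βΔS = −(2.3 × 10⁻⁴)(-14.1)+(7.3 × 10⁻⁴)(+0.15) = 3.4 × 10⁻³ → stable
  28–74 m: −αΔT+βΔS = −(2.3 × 10⁻⁴)(+10.7)+(7.3 × 10⁻⁴)(+0.36) = -2.2 × 10⁻³ → UNSTABLE
  74–255 m: −αΔT+βΔS = −(2.3 × 10⁻⁴)(-6.8)+(7.3 × 10⁻⁴)(+0.65) = 2.0 × 10⁻³ → stable
The 28–74 m interval has Δρ < 0: lighter water underlies denser water.

28–74 m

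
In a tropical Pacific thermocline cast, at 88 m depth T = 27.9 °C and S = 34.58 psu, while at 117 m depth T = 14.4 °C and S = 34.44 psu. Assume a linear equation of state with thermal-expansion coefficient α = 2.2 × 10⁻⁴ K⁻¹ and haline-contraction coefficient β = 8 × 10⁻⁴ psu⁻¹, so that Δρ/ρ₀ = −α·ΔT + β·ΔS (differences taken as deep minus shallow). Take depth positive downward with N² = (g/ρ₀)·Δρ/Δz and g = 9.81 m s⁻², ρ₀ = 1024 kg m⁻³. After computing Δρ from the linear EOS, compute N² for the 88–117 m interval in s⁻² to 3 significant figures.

ΔT = -13.5 K, ΔS = -0.14 psu (deep − shallow).
Δρ/ρ₀ = −αΔT + βΔS = 2.97 × 10⁻³ − 1.12 × 10⁻⁴ = 2.858 × 10⁻³, so Δρ ≈ 2.927 kg m⁻³.
N² = (g/ρ₀)·Δρ/Δz = g·(Δρ/ρ₀)/Δz = 9.81 × 2.858 × 10⁻³ / 29 = 9.6679 × 10⁻⁴ s⁻² ≈ 9.67 × 10⁻⁴ s⁻².

9.67 × 10⁻⁴ s⁻²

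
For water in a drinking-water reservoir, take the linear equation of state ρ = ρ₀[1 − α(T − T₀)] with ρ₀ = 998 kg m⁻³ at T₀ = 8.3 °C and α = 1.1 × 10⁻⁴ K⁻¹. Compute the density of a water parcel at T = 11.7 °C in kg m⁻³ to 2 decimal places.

997.63 kg m⁻³

T − T₀ = +3.4 K.
Bracket = 1 − α·(+3.4) = 1 + (-3.74 × 10⁻⁴) = 0.9996260.
ρ = 998 × 0.9996260 = 997.63 kg m⁻³.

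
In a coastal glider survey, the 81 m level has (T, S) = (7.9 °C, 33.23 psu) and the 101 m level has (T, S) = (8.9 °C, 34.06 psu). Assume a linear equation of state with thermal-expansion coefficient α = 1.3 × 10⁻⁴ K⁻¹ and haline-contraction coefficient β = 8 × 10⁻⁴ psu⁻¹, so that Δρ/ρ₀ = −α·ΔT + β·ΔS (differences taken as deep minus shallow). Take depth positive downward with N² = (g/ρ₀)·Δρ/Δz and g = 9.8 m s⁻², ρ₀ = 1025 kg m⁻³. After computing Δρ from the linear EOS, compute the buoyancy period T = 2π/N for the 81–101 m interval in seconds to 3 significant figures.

ΔT = +1.0 K, ΔS = +0.83 psu (deep − shallow).
Δρ/ρ₀ = −αΔT + βΔS = -1.30 × 10⁻⁴ + 6.64 × 10⁻⁴ = 5.34 × 10⁻⁴, so Δρ ≈ 0.5474 kg m⁻³.
N² = (g/ρ₀)·Δρ/Δz = g·(Δρ/ρ₀)/Δz = 9.8 × 5.34 × 10⁻⁴ / 20 = 2.6166 × 10⁻⁴ s⁻².
N = √(2.6166 × 10⁻⁴) = 0.016176 rad s⁻¹ → T = 2π/N = 388.43 s ≈ 388 s.

388 s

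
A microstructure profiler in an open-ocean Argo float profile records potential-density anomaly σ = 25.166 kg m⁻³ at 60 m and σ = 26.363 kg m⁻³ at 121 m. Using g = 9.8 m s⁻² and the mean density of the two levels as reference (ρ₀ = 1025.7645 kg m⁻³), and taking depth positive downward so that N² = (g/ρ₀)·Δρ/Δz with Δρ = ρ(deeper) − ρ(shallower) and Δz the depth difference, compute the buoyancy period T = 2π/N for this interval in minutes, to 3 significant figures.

7.65 min

Δρ = 1026.363 − 1025.166 = 1.197 kg m⁻³ over Δz = 121 − 60 = 61 m.
N² = (9.8/1025.7645) × (1.197/61) = 1.8747 × 10⁻⁴ s⁻².
N = √(1.8747 × 10⁻⁴) = 0.013692 rad s⁻¹, so T = 2π/N = 458.89 s = 7.6482 min ≈ 7.65 min.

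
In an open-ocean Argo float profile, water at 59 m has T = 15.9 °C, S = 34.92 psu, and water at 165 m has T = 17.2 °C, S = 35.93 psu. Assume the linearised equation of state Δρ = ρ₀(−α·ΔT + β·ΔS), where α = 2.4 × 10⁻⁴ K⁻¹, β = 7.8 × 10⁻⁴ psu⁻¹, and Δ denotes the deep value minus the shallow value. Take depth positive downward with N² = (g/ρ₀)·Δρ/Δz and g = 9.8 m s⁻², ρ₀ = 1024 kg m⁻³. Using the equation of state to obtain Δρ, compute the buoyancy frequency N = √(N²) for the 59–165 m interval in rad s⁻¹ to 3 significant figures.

ΔT = +1.3 K, ΔS = +1.01 psu (deep − shallow).
Δρ/ρ₀ = −αΔT + βΔS = -3.12 × 10⁻⁴ + 7.878 × 10⁻⁴ = 4.758 × 10⁻⁴, so Δρ ≈ 0.4872 kg m⁻³.
N² = (g/ρ₀)·Δρ/Δz = g·(Δρ/ρ₀)/Δz = 9.8 × 4.758 × 10⁻⁴ / 106 = 4.3989 × 10⁻⁵ s⁻².
N = √(4.3989 × 10⁻⁵) = 6.6324 × 10⁻³ rad s⁻¹ ≈ 6.63 × 10⁻³ rad s⁻¹.

6.63 × 10⁻³ rad s⁻¹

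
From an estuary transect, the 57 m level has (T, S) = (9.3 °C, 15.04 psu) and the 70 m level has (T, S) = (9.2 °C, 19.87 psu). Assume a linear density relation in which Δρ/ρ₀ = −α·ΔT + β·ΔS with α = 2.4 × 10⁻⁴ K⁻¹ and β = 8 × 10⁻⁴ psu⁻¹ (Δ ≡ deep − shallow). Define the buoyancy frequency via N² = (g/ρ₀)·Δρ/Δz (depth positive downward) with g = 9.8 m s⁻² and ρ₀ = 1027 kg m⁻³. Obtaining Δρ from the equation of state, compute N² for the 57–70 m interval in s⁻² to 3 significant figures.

ΔT = -0.1 K, ΔS = +4.83 psu (deep − shallow).
Δρ/ρ₀ = −αΔT + βΔS = 2.40 × 10⁻⁵ + 3.864 × 10⁻³ = 3.888 × 10⁻³, so Δρ ≈ 3.993 kg m⁻³.
N² = (g/ρ₀)·Δρ/Δz = g·(Δρ/ρ₀)/Δz = 9.8 × 3.888 × 10⁻³ / 13 = 2.9310 × 10⁻³ s⁻² ≈ 2.93 × 10⁻³ s⁻².

2.93 × 10⁻³ s⁻²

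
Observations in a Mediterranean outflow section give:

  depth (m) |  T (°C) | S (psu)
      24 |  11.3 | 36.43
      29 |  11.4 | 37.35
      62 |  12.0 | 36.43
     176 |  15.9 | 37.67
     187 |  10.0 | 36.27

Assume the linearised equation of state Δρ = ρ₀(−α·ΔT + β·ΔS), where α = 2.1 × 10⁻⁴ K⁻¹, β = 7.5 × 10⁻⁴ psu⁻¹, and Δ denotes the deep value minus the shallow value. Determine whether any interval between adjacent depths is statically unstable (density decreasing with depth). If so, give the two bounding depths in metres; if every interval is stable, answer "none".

29–62 m

Evaluate Δρ/ρ₀ = −αΔT + βΔS across each adjacent pair:
  24–29 m: −αΔT+βΔS = −(2.1 × 10⁻⁴)(+0.1)+(7.5 × 10⁻⁴)(+0.92) = 6.7 × 10⁻⁴ → stable
  29–62 m: −αΔT+βΔS = −(2.1 × 10⁻⁴)(+0.6)+(7.5 × 10⁻⁴)(-0.92) = -8.2 × 10⁻⁴ → UNSTABLE
  62–176 m: −αΔT+βΔS = −(2.1 × 10⁻⁴)(+3.9)+(7.5 × 10⁻⁴)(+1.24) = 1.1 × 10⁻⁴ → stable
  176–187 m: −αΔT+βΔS = −(2.1 × 10⁻⁴)(-5.9)+(7.5 × 10⁻⁴)(-1.40) = 1.9 × 10⁻⁴ → stable
The 29–62 m interval has Δρ < 0: lighter water underlies denser water.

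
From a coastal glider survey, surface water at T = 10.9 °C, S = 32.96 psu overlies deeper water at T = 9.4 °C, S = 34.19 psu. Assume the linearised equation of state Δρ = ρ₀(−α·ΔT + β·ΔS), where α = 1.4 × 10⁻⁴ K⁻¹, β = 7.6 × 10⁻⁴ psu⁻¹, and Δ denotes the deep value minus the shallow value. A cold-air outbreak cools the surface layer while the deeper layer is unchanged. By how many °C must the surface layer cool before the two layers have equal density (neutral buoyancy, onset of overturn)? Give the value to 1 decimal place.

Neutral buoyancy requires Δρ = 0, i.e. −α(T_deep − T_surf′) + β(S_deep − S_surf) = 0.
T_surf′ = T_deep − (β/α)·ΔS = 9.4 − (7.6 × 10⁻⁴/1.4 × 10⁻⁴)·(+1.23) = 2.723 °C.
Cooling required: 10.9 − (2.723) = 8.177 °C.

8.2 °C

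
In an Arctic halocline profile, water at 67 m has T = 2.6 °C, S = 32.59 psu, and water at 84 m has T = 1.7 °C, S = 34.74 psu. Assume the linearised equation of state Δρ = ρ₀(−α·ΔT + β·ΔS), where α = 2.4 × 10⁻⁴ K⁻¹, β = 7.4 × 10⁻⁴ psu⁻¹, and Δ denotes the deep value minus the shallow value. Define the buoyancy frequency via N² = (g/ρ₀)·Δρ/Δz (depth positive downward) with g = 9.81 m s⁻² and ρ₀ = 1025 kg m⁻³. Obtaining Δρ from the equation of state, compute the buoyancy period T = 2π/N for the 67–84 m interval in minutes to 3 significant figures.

3.24 min

ΔT = -0.9 K, ΔS = +2.15 psu (deep − shallow).
Δρ/ρ₀ = −αΔT + βΔS = 2.16 × 10⁻⁴ + 1.591 × 10⁻³ = 1.807 × 10⁻³, so Δρ ≈ 1.852 kg m⁻³.
N² = (g/ρ₀)·Δρ/Δz = g·(Δρ/ρ₀)/Δz = 9.81 × 1.807 × 10⁻³ / 17 = 1.0427 × 10⁻³ s⁻².
N = √(1.0427 × 10⁻³) = 0.032291 rad s⁻¹ → T = 2π/N = 194.58 s = 3.2430 min ≈ 3.24 min.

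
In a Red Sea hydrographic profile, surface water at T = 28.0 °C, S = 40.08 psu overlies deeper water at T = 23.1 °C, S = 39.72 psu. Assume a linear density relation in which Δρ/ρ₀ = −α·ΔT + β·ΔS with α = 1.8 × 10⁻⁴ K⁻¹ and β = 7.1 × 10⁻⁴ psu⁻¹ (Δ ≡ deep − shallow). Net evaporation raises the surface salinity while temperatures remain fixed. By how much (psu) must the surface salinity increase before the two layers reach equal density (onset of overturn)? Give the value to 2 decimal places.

0.88 psu

Neutral buoyancy requires −α(T_deep − T_surf) + β(S_deep − S_surf′) = 0.
S_surf′ = S_deep − (α/β)·ΔT = 39.72 − (1.8 × 10⁻⁴/7.1 × 10⁻⁴)·(-4.9) = 40.9623 psu.
Increase required: 40.9623 − 40.08 = 0.8823 psu.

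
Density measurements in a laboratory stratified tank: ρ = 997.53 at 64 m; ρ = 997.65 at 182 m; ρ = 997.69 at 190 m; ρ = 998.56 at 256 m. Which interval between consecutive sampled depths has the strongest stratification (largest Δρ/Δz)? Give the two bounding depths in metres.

190–256 m

Compute the density gradient over each adjacent pair:
  64–182 m: Δρ/Δz = 0.12/118 = 1.0 × 10⁻³ kg m⁻⁴
  182–190 m: Δρ/Δz = 0.04/8 = 5.0 × 10⁻³ kg m⁻⁴
  190–256 m: Δρ/Δz = 0.87/66 = 0.013 kg m⁻⁴
The largest gradient is in the 190–256 m interval — the pycnocline.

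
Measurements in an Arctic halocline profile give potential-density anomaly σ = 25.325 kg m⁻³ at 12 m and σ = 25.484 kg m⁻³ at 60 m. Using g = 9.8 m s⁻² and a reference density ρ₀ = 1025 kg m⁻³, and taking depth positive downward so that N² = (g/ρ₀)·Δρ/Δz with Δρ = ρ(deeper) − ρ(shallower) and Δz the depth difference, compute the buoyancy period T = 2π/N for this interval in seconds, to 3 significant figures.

Δρ = 1025.484 − 1025.325 = 0.159 kg m⁻³ over Δz = 60 − 12 = 48 m.
N² = (9.8/1025) × (0.159/48) = 3.1671 × 10⁻⁵ s⁻².
N = √(3.1671 × 10⁻⁵) = 5.6277 × 10⁻³ rad s⁻¹, so T = 2π/N = 1.1165 × 10³ s ≈ 1.12 × 10³ s.

1.12 × 10³ s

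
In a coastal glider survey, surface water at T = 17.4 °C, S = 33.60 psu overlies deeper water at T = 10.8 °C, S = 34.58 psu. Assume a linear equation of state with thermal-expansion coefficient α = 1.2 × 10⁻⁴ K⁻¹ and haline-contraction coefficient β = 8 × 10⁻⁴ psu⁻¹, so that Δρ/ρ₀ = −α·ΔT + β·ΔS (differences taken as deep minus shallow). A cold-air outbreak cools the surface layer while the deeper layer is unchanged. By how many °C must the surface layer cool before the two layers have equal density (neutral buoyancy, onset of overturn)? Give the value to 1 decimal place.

13.1 °C

Neutral buoyancy requires Δρ = 0, i.e. −α(T_deep − T_surf′) + β(S_deep − S_surf) = 0.
T_surf′ = T_deep − (β/α)·ΔS = 10.8 − (8 × 10⁻⁴/1.2 × 10⁻⁴)·(+0.98) = 4.267 °C.
Cooling required: 17.4 − (4.267) = 13.133 °C.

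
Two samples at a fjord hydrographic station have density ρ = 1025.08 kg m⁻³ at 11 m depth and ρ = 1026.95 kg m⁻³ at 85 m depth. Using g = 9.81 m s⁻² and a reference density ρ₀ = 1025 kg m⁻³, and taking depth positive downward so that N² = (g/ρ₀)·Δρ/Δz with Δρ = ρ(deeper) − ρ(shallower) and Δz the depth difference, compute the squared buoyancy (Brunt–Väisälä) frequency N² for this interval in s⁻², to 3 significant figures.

2.42 × 10⁻⁴ s⁻²

Δρ = 1026.95 − 1025.08 = 1.87 kg m⁻³ over Δz = 85 − 11 = 74 m.
N² = (9.81/1025) × (1.87/74) = 2.4185 × 10⁻⁴ s⁻² ≈ 2.42 × 10⁻⁴ s⁻².
N² > 0, so the interval is statically stable.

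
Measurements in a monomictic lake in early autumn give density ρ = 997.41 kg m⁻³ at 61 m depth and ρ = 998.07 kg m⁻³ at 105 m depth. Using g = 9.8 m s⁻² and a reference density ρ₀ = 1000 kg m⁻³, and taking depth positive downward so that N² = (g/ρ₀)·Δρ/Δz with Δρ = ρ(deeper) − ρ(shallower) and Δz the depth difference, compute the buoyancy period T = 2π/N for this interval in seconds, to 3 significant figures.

518 s

Δρ = 998.07 − 997.41 = 0.66 kg m⁻³ over Δz = 105 − 61 = 44 m.
N² = (9.8/1000) × (0.66/44) = 1.4700 × 10⁻⁴ s⁻².
N = √(1.4700 × 10⁻⁴) = 0.012124 rad s⁻¹, so T = 2π/N = 518.24 s ≈ 518 s.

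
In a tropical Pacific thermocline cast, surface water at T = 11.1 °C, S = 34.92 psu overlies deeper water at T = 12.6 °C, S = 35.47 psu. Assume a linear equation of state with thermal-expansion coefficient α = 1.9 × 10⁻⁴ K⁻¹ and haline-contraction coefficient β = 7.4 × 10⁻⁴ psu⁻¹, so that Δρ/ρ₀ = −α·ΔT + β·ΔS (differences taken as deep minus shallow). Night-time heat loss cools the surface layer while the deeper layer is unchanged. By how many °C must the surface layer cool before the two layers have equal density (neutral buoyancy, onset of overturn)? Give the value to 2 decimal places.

0.64 °C

Neutral buoyancy requires Δρ = 0, i.e. −α(T_deep − T_surf′) + β(S_deep − S_surf) = 0.
T_surf′ = T_deep − (β/α)·ΔS = 12.6 − (7.4 × 10⁻⁴/1.9 × 10⁻⁴)·(+0.55) = 10.4579 °C.
Cooling required: 11.1 − (10.4579) = 0.6421 °C.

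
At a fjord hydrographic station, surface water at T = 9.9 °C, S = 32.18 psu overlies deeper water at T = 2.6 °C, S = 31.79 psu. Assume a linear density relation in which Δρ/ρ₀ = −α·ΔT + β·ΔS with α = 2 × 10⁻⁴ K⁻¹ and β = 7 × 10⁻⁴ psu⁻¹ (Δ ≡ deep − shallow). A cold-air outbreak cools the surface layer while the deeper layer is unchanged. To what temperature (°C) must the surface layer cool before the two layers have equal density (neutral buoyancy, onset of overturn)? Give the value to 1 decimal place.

4.0 °C

Neutral buoyancy requires Δρ = 0, i.e. −α(T_deep − T_surf′) + β(S_deep − S_surf) = 0.
T_surf′ = T_deep − (β/α)·ΔS = 2.6 − (7 × 10⁻⁴/2 × 10⁻⁴)·(-0.39) = 3.965 °C.
Cooling required: 9.9 − (3.965) = 5.935 °C.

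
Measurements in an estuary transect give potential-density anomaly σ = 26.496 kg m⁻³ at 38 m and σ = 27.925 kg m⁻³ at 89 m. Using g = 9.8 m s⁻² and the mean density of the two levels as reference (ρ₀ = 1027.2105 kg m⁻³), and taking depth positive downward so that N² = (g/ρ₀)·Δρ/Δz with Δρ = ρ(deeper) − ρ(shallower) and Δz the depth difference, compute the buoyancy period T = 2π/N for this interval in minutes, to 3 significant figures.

6.40 min

Δρ = 1027.925 − 1026.496 = 1.429 kg m⁻³ over Δz = 89 − 38 = 51 m.
N² = (9.8/1027.2105) × (1.429/51) = 2.6732 × 10⁻⁴ s⁻².
N = √(2.6732 × 10⁻⁴) = 0.016350 rad s⁻¹, so T = 2π/N = 384.29 s = 6.4048 min ≈ 6.40 min.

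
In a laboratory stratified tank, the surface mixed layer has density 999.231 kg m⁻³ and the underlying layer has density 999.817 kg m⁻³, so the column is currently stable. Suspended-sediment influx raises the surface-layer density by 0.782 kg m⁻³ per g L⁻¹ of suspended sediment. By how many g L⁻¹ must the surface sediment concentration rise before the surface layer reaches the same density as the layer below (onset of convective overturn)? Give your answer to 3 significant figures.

Density deficit of the surface layer: 999.817 − 999.231 = 0.586 kg m⁻³.
Required change = 0.586 / 0.782 = 0.749 g L⁻¹.

0.749 g L⁻¹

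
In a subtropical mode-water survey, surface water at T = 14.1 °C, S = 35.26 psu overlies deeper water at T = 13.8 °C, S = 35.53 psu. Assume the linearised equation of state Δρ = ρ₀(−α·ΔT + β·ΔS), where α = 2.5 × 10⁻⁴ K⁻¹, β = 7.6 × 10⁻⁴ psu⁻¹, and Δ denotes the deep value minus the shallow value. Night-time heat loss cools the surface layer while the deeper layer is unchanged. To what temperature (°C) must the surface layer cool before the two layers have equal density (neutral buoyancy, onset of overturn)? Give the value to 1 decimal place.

Neutral buoyancy requires Δρ = 0, i.e. −α(T_deep − T_surf′) + β(S_deep − S_surf) = 0.
T_surf′ = T_deep − (β/α)·ΔS = 13.8 − (7.6 × 10⁻⁴/2.5 × 10⁻⁴)·(+0.27) = 12.979 °C.
Cooling required: 14.1 − (12.979) = 1.121 °C.

13.0 °C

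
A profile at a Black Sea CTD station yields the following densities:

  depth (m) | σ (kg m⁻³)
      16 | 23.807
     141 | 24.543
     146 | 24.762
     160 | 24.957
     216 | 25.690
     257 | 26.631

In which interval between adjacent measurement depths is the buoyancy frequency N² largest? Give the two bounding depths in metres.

Compute the density gradient over each adjacent pair:
  16–141 m: Δρ/Δz = 0.736/125 = 5.9 × 10⁻³ kg m⁻⁴
  141–146 m: Δρ/Δz = 0.219/5 = 0.044 kg m⁻⁴
  146–160 m: Δρ/Δz = 0.195/14 = 0.014 kg m⁻⁴
  160–216 m: Δρ/Δz = 0.733/56 = 0.013 kg m⁻⁴
  216–257 m: Δρ/Δz = 0.941/41 = 0.023 kg m⁻⁴
The largest gradient is in the 141–146 m interval — the pycnocline.

141–146 m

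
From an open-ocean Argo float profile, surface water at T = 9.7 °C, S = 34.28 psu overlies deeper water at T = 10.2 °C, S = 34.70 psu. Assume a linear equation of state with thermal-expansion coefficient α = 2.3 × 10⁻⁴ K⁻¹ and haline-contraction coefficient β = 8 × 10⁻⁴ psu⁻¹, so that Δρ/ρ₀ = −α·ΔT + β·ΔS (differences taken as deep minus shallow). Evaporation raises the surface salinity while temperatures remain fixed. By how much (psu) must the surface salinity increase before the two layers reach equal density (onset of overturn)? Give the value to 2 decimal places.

0.28 psu

Neutral buoyancy requires −α(T_deep − T_surf) + β(S_deep − S_surf′) = 0.
S_surf′ = S_deep − (α/β)·ΔT = 34.70 − (2.3 × 10⁻⁴/8 × 10⁻⁴)·(+0.5) = 34.5563 psu.
Increase required: 34.5563 − 34.28 = 0.2763 psu.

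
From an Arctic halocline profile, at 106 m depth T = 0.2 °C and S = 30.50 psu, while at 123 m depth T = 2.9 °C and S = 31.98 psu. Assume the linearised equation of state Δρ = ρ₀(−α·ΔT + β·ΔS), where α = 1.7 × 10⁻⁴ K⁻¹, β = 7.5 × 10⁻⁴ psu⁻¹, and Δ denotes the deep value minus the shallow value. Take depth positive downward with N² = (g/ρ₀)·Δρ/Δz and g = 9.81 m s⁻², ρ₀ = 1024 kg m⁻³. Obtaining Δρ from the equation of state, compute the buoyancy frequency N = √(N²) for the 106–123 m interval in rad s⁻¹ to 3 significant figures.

0.0194 rad s⁻¹

ΔT = +2.7 K, ΔS = +1.48 psu (deep − shallow).
Δρ/ρ₀ = −αΔT + βΔS = -4.59 × 10⁻⁴ + 1.11 × 10⁻³ = 6.51 × 10⁻⁴, so Δρ ≈ 0.6666 kg m⁻³.
N² = (g/ρ₀)·Δρ/Δz = g·(Δρ/ρ₀)/Δz = 9.81 × 6.51 × 10⁻⁴ / 17 = 3.7567 × 10⁻⁴ s⁻².
N = √(3.7567 × 10⁻⁴) = 0.019382 rad s⁻¹ ≈ 0.0194 rad s⁻¹.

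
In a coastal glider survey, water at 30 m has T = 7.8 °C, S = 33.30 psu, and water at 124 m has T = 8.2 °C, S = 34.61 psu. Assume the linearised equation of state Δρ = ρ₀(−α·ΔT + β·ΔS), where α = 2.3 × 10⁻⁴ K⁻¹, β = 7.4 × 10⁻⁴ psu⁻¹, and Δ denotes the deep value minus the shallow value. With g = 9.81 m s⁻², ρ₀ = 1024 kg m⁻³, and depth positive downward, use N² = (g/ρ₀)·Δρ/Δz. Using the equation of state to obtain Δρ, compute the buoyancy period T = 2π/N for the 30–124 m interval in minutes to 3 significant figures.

10.9 min

ΔT = +0.4 K, ΔS = +1.31 psu (deep − shallow).
Δρ/ρ₀ = −αΔT + βΔS = -9.20 × 10⁻⁵ + 9.694 × 10⁻⁴ = 8.774 × 10⁻⁴, so Δρ ≈ 0.8985 kg m⁻³.
N² = (g/ρ₀)·Δρ/Δz = g·(Δρ/ρ₀)/Δz = 9.81 × 8.774 × 10⁻⁴ / 94 = 9.1567 × 10⁻⁵ s⁻².
N = √(9.1567 × 10⁻⁵) = 9.5691 × 10⁻³ rad s⁻¹ → T = 2π/N = 656.61 s = 10.944 min ≈ 10.9 min.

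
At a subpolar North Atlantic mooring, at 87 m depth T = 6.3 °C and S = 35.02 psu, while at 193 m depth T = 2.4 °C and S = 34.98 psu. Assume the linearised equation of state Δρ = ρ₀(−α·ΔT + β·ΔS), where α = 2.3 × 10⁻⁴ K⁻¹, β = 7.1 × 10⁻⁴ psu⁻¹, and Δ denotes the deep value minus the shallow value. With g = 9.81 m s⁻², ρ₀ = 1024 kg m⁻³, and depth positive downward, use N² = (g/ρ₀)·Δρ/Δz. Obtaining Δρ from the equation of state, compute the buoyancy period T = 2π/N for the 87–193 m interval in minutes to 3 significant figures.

ΔT = -3.9 K, ΔS = -0.04 psu (deep − shallow).
Δρ/ρ₀ = −αΔT + βΔS = 8.97 × 10⁻⁴ − 2.84 × 10⁻⁵ = 8.686 × 10⁻⁴, so Δρ ≈ 0.8894 kg m⁻³.
N² = (g/ρ₀)·Δρ/Δz = g·(Δρ/ρ₀)/Δz = 9.81 × 8.686 × 10⁻⁴ / 106 = 8.0386 × 10⁻⁵ s⁻².
N = √(8.0386 × 10⁻⁵) = 8.9658 × 10⁻³ rad s⁻¹ → T = 2π/N = 700.79 s = 11.680 min ≈ 11.7 min.

11.7 min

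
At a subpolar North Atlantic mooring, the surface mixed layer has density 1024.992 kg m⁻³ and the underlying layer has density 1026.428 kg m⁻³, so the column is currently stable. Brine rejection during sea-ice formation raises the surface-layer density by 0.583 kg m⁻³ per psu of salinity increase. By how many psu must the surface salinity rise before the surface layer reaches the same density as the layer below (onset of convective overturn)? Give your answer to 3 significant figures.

Density deficit of the surface layer: 1026.428 − 1024.992 = 1.436 kg m⁻³.
Required change = 1.436 / 0.583 = 2.46 psu.

2.46 psu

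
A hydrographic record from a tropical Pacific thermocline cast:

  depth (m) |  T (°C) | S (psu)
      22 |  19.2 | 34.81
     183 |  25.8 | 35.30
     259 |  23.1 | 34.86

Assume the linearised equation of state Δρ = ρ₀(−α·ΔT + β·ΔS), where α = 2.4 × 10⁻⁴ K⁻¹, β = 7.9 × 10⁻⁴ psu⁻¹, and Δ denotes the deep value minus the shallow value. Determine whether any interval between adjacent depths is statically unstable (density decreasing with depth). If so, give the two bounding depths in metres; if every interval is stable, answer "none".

Evaluate Δρ/ρ₀ = −αΔT + βΔS across each adjacent pair:
  22–183 m: −αΔT+βΔS = −(2.4 × 10⁻⁴)(+6.6)+(7.9 × 10⁻⁴)(+0.49) = -1.2 × 10⁻³ → UNSTABLE
  183–259 m: −αΔT+βΔS = −(2.4 × 10⁻⁴)(-2.7)+(7.9 × 10⁻⁴)(-0.44) = 3.0 × 10⁻⁴ → stable
The 22–183 m interval has Δρ < 0: lighter water underlies denser water.

22–183 m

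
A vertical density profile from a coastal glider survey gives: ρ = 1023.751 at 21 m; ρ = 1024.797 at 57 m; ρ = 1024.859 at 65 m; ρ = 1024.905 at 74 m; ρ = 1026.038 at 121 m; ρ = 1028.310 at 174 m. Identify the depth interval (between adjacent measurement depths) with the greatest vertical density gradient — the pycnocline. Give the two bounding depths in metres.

121–174 m

Compute the density gradient over each adjacent pair:
  21–57 m: Δρ/Δz = 1.046/36 = 0.029 kg m⁻⁴
  57–65 m: Δρ/Δz = 0.062/8 = 7.7 × 10⁻³ kg m⁻⁴
  65–74 m: Δρ/Δz = 0.046/9 = 5.1 × 10⁻³ kg m⁻⁴
  74–121 m: Δρ/Δz = 1.133/47 = 0.024 kg m⁻⁴
  121–174 m: Δρ/Δz = 2.272/53 = 0.043 kg m⁻⁴
The largest gradient is in the 121–174 m interval — the pycnocline.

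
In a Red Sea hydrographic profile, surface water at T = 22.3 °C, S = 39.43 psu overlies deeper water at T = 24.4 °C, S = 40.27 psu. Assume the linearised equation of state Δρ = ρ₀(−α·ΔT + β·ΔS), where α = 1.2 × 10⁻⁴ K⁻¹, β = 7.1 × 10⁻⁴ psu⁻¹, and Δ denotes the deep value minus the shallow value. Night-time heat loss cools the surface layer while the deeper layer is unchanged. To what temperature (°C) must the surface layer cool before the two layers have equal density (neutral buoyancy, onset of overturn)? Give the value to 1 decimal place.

Neutral buoyancy requires Δρ = 0, i.e. −α(T_deep − T_surf′) + β(S_deep − S_surf) = 0.
T_surf′ = T_deep − (β/α)·ΔS = 24.4 − (7.1 × 10⁻⁴/1.2 × 10⁻⁴)·(+0.84) = 19.430 °C.
Cooling required: 22.3 − (19.430) = 2.870 °C.

19.4 °C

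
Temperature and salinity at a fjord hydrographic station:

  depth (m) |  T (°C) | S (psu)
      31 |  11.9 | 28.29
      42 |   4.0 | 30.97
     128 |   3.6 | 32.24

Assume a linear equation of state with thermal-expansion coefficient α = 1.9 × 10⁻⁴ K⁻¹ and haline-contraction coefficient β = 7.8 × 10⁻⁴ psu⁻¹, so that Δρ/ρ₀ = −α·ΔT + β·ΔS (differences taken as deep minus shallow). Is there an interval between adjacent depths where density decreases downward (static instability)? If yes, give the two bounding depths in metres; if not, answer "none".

none

Evaluate Δρ/ρ₀ = −αΔT + βΔS across each adjacent pair:
  31–42 m: −αΔT+βΔS = −(1.9 × 10⁻⁴)(-7.9)+(7.8 × 10⁻⁴)(+2.68) = 3.6 × 10⁻³ → stable
  42–128 m: −αΔT+βΔS = −(1.9 × 10⁻⁴)(-0.4)+(7.8 × 10⁻⁴)(+1.27) = 1.1 × 10⁻³ → stable
Every interval has Δρ > 0: the column is stably stratified throughout.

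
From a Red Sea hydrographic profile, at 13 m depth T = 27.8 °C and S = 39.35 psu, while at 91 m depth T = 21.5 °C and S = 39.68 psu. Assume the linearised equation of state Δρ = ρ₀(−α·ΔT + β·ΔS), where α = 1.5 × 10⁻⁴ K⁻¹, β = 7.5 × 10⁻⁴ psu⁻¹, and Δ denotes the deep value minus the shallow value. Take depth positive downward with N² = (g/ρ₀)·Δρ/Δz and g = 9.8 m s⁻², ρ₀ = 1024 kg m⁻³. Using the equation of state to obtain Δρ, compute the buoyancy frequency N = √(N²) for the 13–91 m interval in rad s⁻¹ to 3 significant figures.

ΔT = -6.3 K, ΔS = +0.33 psu (deep − shallow).
Δρ/ρ₀ = −αΔT + βΔS = 9.45 × 10⁻⁴ + 2.475 × 10⁻⁴ = 1.1925 × 10⁻³, so Δρ ≈ 1.221 kg m⁻³.
N² = (g/ρ₀)·Δρ/Δz = g·(Δρ/ρ₀)/Δz = 9.8 × 1.1925 × 10⁻³ / 78 = 1.4983 × 10⁻⁴ s⁻².
N = √(1.4983 × 10⁻⁴) = 0.012241 rad s⁻¹ ≈ 0.0122 rad s⁻¹.

0.0122 rad s⁻¹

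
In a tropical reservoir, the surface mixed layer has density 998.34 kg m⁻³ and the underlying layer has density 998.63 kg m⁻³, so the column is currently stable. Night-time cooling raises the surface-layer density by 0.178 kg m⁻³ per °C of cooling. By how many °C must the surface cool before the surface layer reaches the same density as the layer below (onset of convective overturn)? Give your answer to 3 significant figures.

1.63 °C

Density deficit of the surface layer: 998.63 − 998.34 = 0.29 kg m⁻³.
Required change = 0.29 / 0.178 = 1.63 °C.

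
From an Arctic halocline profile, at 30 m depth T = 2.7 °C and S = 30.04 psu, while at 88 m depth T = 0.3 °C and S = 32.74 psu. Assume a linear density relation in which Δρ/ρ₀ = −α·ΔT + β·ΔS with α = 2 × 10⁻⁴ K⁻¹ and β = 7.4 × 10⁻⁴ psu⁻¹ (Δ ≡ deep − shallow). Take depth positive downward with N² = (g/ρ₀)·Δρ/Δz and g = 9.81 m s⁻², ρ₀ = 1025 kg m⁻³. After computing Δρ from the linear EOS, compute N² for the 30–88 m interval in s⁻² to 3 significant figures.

ΔT = -2.4 K, ΔS = +2.70 psu (deep − shallow).
Δρ/ρ₀ = −αΔT + βΔS = 4.80 × 10⁻⁴ + 1.998 × 10⁻³ = 2.478 × 10⁻³, so Δρ ≈ 2.540 kg m⁻³.
N² = (g/ρ₀)·Δρ/Δz = g·(Δρ/ρ₀)/Δz = 9.81 × 2.478 × 10⁻³ / 58 = 4.1912 × 10⁻⁴ s⁻² ≈ 4.19 × 10⁻⁴ s⁻².

4.19 × 10⁻⁴ s⁻²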